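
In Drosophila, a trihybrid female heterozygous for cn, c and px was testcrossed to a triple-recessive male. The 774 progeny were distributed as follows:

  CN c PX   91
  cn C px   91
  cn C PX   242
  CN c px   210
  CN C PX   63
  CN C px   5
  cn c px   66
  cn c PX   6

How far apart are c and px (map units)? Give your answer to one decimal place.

The two most frequent reciprocal classes, CN c px and cn C PX, are the parental types, so the F1 was CN c px / cn C PX.
The two rarest classes, CN C px and cn c PX, are the double crossovers. Comparing them with the parentals, only the c allele has switched, so c is the middle locus and the order is px – c – cn.
Crossovers in the px–c interval produce the single-crossover classes CN c PX and cn C px (91 + 91 = 182) plus the double crossovers (11).
RF(px–c) = (182 + 11) / 774 = 193/774 = 0.2494 → 24.9 map units.

24.9 map units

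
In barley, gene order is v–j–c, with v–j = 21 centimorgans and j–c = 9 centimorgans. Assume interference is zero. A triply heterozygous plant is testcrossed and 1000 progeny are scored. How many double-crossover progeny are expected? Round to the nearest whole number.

19

Map distances give recombination frequencies of 0.210 and 0.090 for the two intervals.
With no interference, expected double-crossover frequency = 0.210 × 0.090 = 0.01890.
Expected number = 0.01890 × 1000 = 18.90 ≈ 19.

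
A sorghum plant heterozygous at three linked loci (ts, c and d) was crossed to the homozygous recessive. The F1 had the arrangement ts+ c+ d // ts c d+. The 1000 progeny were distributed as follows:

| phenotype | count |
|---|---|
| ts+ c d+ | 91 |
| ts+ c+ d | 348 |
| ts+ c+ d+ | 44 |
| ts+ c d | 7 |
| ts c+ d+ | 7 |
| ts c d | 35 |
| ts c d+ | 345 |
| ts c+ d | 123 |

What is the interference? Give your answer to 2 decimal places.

0.34

The two rarest classes, ts+ c d and ts c+ d+, are the double crossovers. Comparing them with the parentals, only the c allele has switched, so c is the middle locus and the order is d – c – ts.
d–c: (79 + 14)/1000 = 0.0930; c–ts: (214 + 14)/1000 = 0.2280.
Expected DCO frequency = 0.0930 × 0.2280 ≈ 0.02120; observed = 14/1000 ≈ 0.01400.
Coefficient of coincidence = 0.01400/0.02120 ≈ 0.66; interference = 1 − 0.66 = 0.34.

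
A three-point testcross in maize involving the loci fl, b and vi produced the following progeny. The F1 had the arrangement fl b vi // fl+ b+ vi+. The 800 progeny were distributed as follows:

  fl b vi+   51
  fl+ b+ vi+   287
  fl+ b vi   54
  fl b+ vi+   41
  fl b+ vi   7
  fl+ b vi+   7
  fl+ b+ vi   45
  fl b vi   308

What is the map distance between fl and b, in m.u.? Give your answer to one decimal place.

13.6 m.u.

The two rarest classes, fl b+ vi and fl+ b vi+, are the double crossovers. Comparing them with the parentals, only the b allele has switched, so b is the middle locus and the order is fl – b – vi.
Crossovers in the fl–b interval produce the single-crossover classes fl+ b vi and fl b+ vi+ (54 + 41 = 95) plus the double crossovers (14).
RF(fl–b) = (95 + 14) / 800 = 109/800 = 0.1363 → 13.6 m.u.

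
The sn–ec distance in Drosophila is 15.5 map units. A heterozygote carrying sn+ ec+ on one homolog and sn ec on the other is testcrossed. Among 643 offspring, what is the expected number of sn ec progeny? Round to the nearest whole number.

272

A map distance of 15.5 map units corresponds to a recombination frequency of 0.155.
The F1 is sn+ ec+ / sn ec, so sn ec is a parental gamete class with expected frequency (1 − r)/2 = 0.845/2 = 0.4225.
Expected number = 0.4225 × 643 = 271.67 ≈ 272.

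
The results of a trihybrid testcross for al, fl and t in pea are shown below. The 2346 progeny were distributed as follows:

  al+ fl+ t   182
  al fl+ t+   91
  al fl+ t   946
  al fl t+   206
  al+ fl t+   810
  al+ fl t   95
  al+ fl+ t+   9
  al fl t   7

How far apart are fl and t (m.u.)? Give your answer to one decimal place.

8.6 m.u.

The two most frequent reciprocal classes, al+ fl t+ and al fl+ t, are the parental types, so the F1 was al+ fl t+ / al fl+ t.
The two rarest classes, al+ fl+ t+ and al fl t, are the double crossovers. Comparing them with the parentals, only the fl allele has switched, so fl is the middle locus and the order is t – fl – al.
Crossovers in the t–fl interval produce the single-crossover classes al+ fl t and al fl+ t+ (95 + 91 = 186) plus the double crossovers (16).
RF(t–fl) = (186 + 16) / 2346 = 202/2346 = 0.0861 → 8.6 m.u.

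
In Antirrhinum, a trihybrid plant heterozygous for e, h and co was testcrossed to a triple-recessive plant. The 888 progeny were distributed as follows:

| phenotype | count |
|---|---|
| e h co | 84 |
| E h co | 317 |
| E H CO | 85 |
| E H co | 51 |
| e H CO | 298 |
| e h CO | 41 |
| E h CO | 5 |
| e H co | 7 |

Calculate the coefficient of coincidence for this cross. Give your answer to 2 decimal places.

0.57

The two most frequent reciprocal classes, e H CO and E h co, are the parental types, so the F1 was e H CO / E h co.
The two rarest classes, e H co and E h CO, are the double crossovers. Comparing them with the parentals, only the co allele has switched, so co is the middle locus and the order is h – co – e.
h–co: (92 + 12)/888 = 0.1171; co–e: (169 + 12)/888 = 0.2038.
Expected DCO frequency = 0.1171 × 0.2038 ≈ 0.02386; observed = 12/888 ≈ 0.01351.
Coefficient of coincidence = 0.01351/0.02386 ≈ 0.57.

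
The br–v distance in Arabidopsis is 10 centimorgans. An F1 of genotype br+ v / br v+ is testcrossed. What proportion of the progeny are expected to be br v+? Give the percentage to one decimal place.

45.0%

A map distance of 10 centimorgans corresponds to a recombination frequency of 0.100.
The F1 is br+ v / br v+, so br v+ is a parental gamete class with expected frequency (1 − r)/2 = 0.900/2 = 0.4500.
That is 0.4500 = 45.0% of the progeny.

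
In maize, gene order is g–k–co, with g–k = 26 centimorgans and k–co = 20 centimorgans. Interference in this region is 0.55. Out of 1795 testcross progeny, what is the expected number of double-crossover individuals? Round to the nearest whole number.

Map distances give recombination frequencies of 0.260 and 0.200 for the two intervals.
With interference 0.55 (so coincidence = 0.45), expected double-crossover frequency = 0.260 × 0.200 × 0.45 = 0.02340.
Expected number = 0.02340 × 1795 = 42.00 ≈ 42.

42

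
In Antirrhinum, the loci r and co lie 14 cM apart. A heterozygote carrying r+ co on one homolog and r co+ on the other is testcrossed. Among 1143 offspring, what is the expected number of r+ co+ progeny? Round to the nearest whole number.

80

A map distance of 14 cM corresponds to a recombination frequency of 0.140.
The F1 is r+ co / r co+, so r+ co+ is a recombinant gamete class with expected frequency r/2 = 0.140/2 = 0.0700.
Expected number = 0.0700 × 1143 = 80.01 ≈ 80.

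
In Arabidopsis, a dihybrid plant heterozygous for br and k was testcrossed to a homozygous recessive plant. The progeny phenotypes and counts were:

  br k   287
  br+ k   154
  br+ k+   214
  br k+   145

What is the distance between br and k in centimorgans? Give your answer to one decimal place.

The two most frequent classes, br+ k+ (214) and br k (287), are the parental types, so the F1 was br+ k+ / br k.
The recombinant classes are br+ k and br k+: 154 + 145 = 299.
Recombination frequency = 299/800 = 0.3738 ≈ 37.4%, i.e. 37.4 centimorgans.

37.4 centimorgans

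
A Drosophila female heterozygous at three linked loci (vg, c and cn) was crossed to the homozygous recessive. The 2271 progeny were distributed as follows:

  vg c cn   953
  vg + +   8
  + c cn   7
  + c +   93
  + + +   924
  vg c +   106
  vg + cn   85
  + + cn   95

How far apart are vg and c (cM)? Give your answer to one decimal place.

The two most frequent reciprocal classes, vg c cn and + + +, are the parental types, so the F1 was vg c cn / + + +.
The two rarest classes, + c cn and vg + +, are the double crossovers. Comparing them with the parentals, only the vg allele has switched, so vg is the middle locus and the order is cn – vg – c.
Crossovers in the vg–c interval produce the single-crossover classes vg + cn and + c + (85 + 93 = 178) plus the double crossovers (15).
RF(vg–c) = (178 + 15) / 2271 = 193/2271 = 0.0850 → 8.5 cM.

8.5 cM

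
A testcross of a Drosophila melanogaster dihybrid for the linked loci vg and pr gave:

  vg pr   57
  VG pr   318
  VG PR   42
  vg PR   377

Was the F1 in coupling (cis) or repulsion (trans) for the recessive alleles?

The two most frequent classes are VG pr (318) and vg PR (377); these are the parental (non-recombinant) types.
So the F1 carried VG pr on one chromosome and vg PR on the other — the recessive alleles are on opposite chromosomes (trans / repulsion).

trans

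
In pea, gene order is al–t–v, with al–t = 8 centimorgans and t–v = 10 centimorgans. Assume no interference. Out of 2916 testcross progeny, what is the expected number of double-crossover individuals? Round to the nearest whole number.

Map distances give recombination frequencies of 0.080 and 0.100 for the two intervals.
With no interference, expected double-crossover frequency = 0.080 × 0.100 = 0.00800.
Expected number = 0.00800 × 2916 = 23.33 ≈ 23.

23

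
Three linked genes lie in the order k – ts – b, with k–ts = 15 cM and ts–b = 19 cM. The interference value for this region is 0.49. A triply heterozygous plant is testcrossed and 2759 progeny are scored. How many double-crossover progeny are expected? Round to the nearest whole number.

40

Map distances give recombination frequencies of 0.150 and 0.190 for the two intervals.
With interference 0.49 (so coincidence = 0.51), expected double-crossover frequency = 0.150 × 0.190 × 0.51 = 0.01453.
Expected number = 0.01453 × 2759 = 40.10 ≈ 40.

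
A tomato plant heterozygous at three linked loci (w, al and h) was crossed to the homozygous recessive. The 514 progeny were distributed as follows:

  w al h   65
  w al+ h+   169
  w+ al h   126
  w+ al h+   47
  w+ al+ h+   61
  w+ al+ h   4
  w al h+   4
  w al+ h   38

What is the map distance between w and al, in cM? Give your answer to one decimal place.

The two most frequent reciprocal classes, w+ al h and w al+ h+, are the parental types, so the F1 was w+ al h / w al+ h+.
The two rarest classes, w+ al+ h and w al h+, are the double crossovers. Comparing them with the parentals, only the al allele has switched, so al is the middle locus and the order is h – al – w.
Crossovers in the al–w interval produce the single-crossover classes w al h and w+ al+ h+ (65 + 61 = 126) plus the double crossovers (8).
RF(al–w) = (126 + 8) / 514 = 134/514 = 0.2607 → 26.1 cM.

26.1 cM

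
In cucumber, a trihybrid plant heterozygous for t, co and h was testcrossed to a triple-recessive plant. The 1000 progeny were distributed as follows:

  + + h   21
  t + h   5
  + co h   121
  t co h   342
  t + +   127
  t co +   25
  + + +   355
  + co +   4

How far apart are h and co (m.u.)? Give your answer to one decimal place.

5.5 m.u.

The two most frequent reciprocal classes, + + + and t co h, are the parental types, so the F1 was + + + / t co h.
The two rarest classes, + co + and t + h, are the double crossovers. Comparing them with the parentals, only the co allele has switched, so co is the middle locus and the order is h – co – t.
Crossovers in the h–co interval produce the single-crossover classes + + h and t co + (21 + 25 = 46) plus the double crossovers (9).
RF(h–co) = (46 + 9) / 1000 = 55/1000 = 0.0550 → 5.5 m.u.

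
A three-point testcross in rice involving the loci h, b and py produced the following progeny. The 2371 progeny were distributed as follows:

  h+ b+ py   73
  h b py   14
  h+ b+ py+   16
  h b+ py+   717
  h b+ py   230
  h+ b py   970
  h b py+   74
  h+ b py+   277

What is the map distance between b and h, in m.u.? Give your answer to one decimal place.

The two most frequent reciprocal classes, h b+ py+ and h+ b py, are the parental types, so the F1 was h b+ py+ / h+ b py.
The two rarest classes, h+ b+ py+ and h b py, are the double crossovers. Comparing them with the parentals, only the h allele has switched, so h is the middle locus and the order is b – h – py.
Crossovers in the b–h interval produce the single-crossover classes h b py+ and h+ b+ py (74 + 73 = 147) plus the double crossovers (30).
RF(b–h) = (147 + 30) / 2371 = 177/2371 = 0.0747 → 7.5 m.u.

7.5 m.u.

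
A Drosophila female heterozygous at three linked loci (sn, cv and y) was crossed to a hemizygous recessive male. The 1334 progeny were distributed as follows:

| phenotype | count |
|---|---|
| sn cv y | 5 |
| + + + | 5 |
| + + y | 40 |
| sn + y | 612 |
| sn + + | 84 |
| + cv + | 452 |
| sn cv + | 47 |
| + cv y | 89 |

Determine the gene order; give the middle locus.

The two most frequent reciprocal classes, + cv + and sn + y, are the parental types, so the F1 was + cv + / sn + y.
The two rarest classes, + + + and sn cv y, are the double crossovers. Comparing them with the parentals, only the cv allele has switched, so cv is the middle locus and the order is sn – cv – y.

cv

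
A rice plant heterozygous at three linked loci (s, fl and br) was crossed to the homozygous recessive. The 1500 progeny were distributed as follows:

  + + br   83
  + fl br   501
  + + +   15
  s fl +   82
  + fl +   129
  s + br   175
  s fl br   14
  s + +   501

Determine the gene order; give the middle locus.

s

The two most frequent reciprocal classes, s + + and + fl br, are the parental types, so the F1 was s + + / + fl br.
The two rarest classes, + + + and s fl br, are the double crossovers. Comparing them with the parentals, only the s allele has switched, so s is the middle locus and the order is br – s – fl.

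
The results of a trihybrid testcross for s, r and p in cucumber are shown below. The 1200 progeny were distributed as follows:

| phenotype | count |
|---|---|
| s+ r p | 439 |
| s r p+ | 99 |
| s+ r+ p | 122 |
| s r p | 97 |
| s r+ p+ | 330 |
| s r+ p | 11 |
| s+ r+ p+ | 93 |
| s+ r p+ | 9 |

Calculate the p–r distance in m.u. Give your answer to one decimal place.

20.1 m.u.

The two most frequent reciprocal classes, s r+ p+ and s+ r p, are the parental types, so the F1 was s r+ p+ / s+ r p.
The two rarest classes, s r+ p and s+ r p+, are the double crossovers. Comparing them with the parentals, only the p allele has switched, so p is the middle locus and the order is r – p – s.
Crossovers in the r–p interval produce the single-crossover classes s r p+ and s+ r+ p (99 + 122 = 221) plus the double crossovers (20).
RF(r–p) = (221 + 20) / 1200 = 241/1200 = 0.2008 → 20.1 m.u.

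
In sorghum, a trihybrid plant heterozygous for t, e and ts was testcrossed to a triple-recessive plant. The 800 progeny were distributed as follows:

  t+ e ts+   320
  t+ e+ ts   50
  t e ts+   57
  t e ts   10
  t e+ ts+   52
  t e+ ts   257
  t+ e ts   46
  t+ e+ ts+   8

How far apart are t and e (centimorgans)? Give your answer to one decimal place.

15.6 centimorgans

The two most frequent reciprocal classes, t e+ ts and t+ e ts+, are the parental types, so the F1 was t e+ ts / t+ e ts+.
The two rarest classes, t e ts and t+ e+ ts+, are the double crossovers. Comparing them with the parentals, only the e allele has switched, so e is the middle locus and the order is t – e – ts.
Crossovers in the t–e interval produce the single-crossover classes t+ e+ ts and t e ts+ (50 + 57 = 107) plus the double crossovers (18).
RF(t–e) = (107 + 18) / 800 = 125/800 = 0.1562 → 15.6 centimorgans.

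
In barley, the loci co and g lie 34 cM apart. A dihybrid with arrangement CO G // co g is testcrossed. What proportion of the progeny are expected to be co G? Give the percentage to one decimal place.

17.0%

A map distance of 34 cM corresponds to a recombination frequency of 0.340.
The F1 is CO G / co g, so co G is a recombinant gamete class with expected frequency r/2 = 0.340/2 = 0.1700.
That is 0.1700 = 17.0% of the progeny.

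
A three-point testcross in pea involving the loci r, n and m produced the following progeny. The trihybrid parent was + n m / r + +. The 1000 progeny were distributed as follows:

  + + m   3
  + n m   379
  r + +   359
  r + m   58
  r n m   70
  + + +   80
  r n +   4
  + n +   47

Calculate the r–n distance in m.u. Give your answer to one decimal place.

The two rarest classes, + + m and r n +, are the double crossovers. Comparing them with the parentals, only the n allele has switched, so n is the middle locus and the order is m – n – r.
Crossovers in the n–r interval produce the single-crossover classes r n m and + + + (70 + 80 = 150) plus the double crossovers (7).
RF(n–r) = (150 + 7) / 1000 = 157/1000 = 0.1570 → 15.7 m.u.

15.7 m.u.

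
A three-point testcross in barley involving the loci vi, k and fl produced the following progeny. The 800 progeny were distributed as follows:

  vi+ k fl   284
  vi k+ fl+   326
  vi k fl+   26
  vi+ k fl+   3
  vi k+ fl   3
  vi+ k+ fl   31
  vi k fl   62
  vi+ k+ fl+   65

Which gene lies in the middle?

fl

The two most frequent reciprocal classes, vi+ k fl and vi k+ fl+, are the parental types, so the F1 was vi+ k fl / vi k+ fl+.
The two rarest classes, vi+ k fl+ and vi k+ fl, are the double crossovers. Comparing them with the parentals, only the fl allele has switched, so fl is the middle locus and the order is vi – fl – k.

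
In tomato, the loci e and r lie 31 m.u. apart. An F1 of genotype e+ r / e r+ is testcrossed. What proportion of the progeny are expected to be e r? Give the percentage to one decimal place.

15.5%

A map distance of 31 m.u. corresponds to a recombination frequency of 0.310.
The F1 is e+ r / e r+, so e r is a recombinant gamete class with expected frequency r/2 = 0.310/2 = 0.1550.
That is 0.1550 = 15.5% of the progeny.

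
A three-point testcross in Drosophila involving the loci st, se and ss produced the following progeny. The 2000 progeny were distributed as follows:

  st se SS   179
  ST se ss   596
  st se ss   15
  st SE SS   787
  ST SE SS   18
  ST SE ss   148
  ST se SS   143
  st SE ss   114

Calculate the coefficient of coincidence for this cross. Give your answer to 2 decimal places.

The two most frequent reciprocal classes, st SE SS and ST se ss, are the parental types, so the F1 was st SE SS / ST se ss.
The two rarest classes, ST SE SS and st se ss, are the double crossovers. Comparing them with the parentals, only the st allele has switched, so st is the middle locus and the order is ss – st – se.
ss–st: (257 + 33)/2000 = 0.1450; st–se: (327 + 33)/2000 = 0.1800.
Expected DCO frequency = 0.1450 × 0.1800 ≈ 0.02610; observed = 33/2000 ≈ 0.01650.
Coefficient of coincidence = 0.01650/0.02610 ≈ 0.63.

0.63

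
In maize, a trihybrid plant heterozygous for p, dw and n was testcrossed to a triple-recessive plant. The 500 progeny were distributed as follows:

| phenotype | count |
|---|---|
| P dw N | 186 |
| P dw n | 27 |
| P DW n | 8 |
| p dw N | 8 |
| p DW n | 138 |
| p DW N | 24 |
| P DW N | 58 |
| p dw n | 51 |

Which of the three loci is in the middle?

p

The two most frequent reciprocal classes, p DW n and P dw N, are the parental types, so the F1 was p DW n / P dw N.
The two rarest classes, P DW n and p dw N, are the double crossovers. Comparing them with the parentals, only the p allele has switched, so p is the middle locus and the order is n – p – dw.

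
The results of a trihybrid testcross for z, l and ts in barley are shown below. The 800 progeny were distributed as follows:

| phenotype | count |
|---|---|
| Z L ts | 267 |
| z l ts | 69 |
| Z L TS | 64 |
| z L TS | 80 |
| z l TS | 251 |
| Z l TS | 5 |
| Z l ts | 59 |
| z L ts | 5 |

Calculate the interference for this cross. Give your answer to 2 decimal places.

The two most frequent reciprocal classes, Z L ts and z l TS, are the parental types, so the F1 was Z L ts / z l TS.
The two rarest classes, z L ts and Z l TS, are the double crossovers. Comparing them with the parentals, only the z allele has switched, so z is the middle locus and the order is ts – z – l.
ts–z: (133 + 10)/800 = 0.1787; z–l: (139 + 10)/800 = 0.1862.
Expected DCO frequency = 0.1787 × 0.1862 ≈ 0.03327; observed = 10/800 ≈ 0.01250.
Coefficient of coincidence = 0.01250/0.03327 ≈ 0.38; interference = 1 − 0.38 = 0.62.

0.62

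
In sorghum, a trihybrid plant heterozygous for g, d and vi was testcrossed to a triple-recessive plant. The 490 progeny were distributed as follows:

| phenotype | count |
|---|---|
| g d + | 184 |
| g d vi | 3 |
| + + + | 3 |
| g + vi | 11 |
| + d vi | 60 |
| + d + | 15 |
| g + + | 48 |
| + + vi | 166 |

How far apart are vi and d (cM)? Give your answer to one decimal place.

The two most frequent reciprocal classes, g d + and + + vi, are the parental types, so the F1 was g d + / + + vi.
The two rarest classes, g d vi and + + +, are the double crossovers. Comparing them with the parentals, only the vi allele has switched, so vi is the middle locus and the order is d – vi – g.
Crossovers in the d–vi interval produce the single-crossover classes g + + and + d vi (48 + 60 = 108) plus the double crossovers (6).
RF(d–vi) = (108 + 6) / 490 = 114/490 = 0.2327 → 23.3 cM.

23.3 cM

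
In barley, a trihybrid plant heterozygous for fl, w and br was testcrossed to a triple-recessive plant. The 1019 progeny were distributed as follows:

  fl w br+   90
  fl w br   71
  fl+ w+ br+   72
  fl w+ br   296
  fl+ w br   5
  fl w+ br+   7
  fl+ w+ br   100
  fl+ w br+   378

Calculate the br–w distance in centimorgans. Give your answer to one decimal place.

The two most frequent reciprocal classes, fl+ w br+ and fl w+ br, are the parental types, so the F1 was fl+ w br+ / fl w+ br.
The two rarest classes, fl+ w br and fl w+ br+, are the double crossovers. Comparing them with the parentals, only the br allele has switched, so br is the middle locus and the order is fl – br – w.
Crossovers in the br–w interval produce the single-crossover classes fl+ w+ br+ and fl w br (72 + 71 = 143) plus the double crossovers (12).
RF(br–w) = (143 + 12) / 1019 = 155/1019 = 0.1521 → 15.2 centimorgans.

15.2 centimorgans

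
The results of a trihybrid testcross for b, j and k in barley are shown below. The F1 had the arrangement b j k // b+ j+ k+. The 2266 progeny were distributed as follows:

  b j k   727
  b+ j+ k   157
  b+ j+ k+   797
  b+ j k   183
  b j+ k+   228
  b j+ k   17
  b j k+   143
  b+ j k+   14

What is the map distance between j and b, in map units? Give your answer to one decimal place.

The two rarest classes, b j+ k and b+ j k+, are the double crossovers. Comparing them with the parentals, only the j allele has switched, so j is the middle locus and the order is k – j – b.
Crossovers in the j–b interval produce the single-crossover classes b+ j k and b j+ k+ (183 + 228 = 411) plus the double crossovers (31).
RF(j–b) = (411 + 31) / 2266 = 442/2266 = 0.1951 → 19.5 map units.

19.5 map units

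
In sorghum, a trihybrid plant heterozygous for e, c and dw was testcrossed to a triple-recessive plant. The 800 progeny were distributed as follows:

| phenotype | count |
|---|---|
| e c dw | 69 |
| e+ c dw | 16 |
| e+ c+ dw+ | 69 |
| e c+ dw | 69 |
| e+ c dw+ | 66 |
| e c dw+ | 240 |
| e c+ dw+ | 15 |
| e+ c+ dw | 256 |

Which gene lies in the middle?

c

The two most frequent reciprocal classes, e c dw+ and e+ c+ dw, are the parental types, so the F1 was e c dw+ / e+ c+ dw.
The two rarest classes, e c+ dw+ and e+ c dw, are the double crossovers. Comparing them with the parentals, only the c allele has switched, so c is the middle locus and the order is e – c – dw.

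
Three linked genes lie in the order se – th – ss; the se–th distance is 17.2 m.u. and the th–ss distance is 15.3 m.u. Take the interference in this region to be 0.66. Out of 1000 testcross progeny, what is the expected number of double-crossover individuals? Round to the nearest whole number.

9

Map distances give recombination frequencies of 0.172 and 0.153 for the two intervals.
With interference 0.66 (so coincidence = 0.34), expected double-crossover frequency = 0.172 × 0.153 × 0.34 = 0.00895.
Expected number = 0.00895 × 1000 = 8.95 ≈ 9.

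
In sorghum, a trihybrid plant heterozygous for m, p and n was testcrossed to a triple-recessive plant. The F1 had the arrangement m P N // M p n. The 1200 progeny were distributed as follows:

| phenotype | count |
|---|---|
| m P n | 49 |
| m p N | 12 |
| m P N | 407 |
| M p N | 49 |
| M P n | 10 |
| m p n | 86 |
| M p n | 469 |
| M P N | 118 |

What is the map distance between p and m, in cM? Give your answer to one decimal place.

The two rarest classes, m p N and M P n, are the double crossovers. Comparing them with the parentals, only the p allele has switched, so p is the middle locus and the order is m – p – n.
Crossovers in the m–p interval produce the single-crossover classes M P N and m p n (118 + 86 = 204) plus the double crossovers (22).
RF(m–p) = (204 + 22) / 1200 = 226/1200 = 0.1883 → 18.8 cM.

18.8 cM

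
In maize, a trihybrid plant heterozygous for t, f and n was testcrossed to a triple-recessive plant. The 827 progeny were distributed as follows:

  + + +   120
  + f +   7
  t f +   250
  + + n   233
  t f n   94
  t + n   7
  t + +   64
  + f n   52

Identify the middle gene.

t

The two most frequent reciprocal classes, + + n and t f +, are the parental types, so the F1 was + + n / t f +.
The two rarest classes, t + n and + f +, are the double crossovers. Comparing them with the parentals, only the t allele has switched, so t is the middle locus and the order is n – t – f.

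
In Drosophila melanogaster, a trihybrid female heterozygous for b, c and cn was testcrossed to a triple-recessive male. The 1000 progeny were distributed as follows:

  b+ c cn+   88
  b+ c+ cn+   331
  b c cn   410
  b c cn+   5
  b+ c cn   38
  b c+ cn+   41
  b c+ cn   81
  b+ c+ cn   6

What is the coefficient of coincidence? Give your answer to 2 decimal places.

0.68

The two most frequent reciprocal classes, b+ c+ cn+ and b c cn, are the parental types, so the F1 was b+ c+ cn+ / b c cn.
The two rarest classes, b+ c+ cn and b c cn+, are the double crossovers. Comparing them with the parentals, only the cn allele has switched, so cn is the middle locus and the order is c – cn – b.
c–cn: (169 + 11)/1000 = 0.1800; cn–b: (79 + 11)/1000 = 0.0900.
Expected DCO frequency = 0.1800 × 0.0900 ≈ 0.01620; observed = 11/1000 ≈ 0.01100.
Coefficient of coincidence = 0.01100/0.01620 ≈ 0.68.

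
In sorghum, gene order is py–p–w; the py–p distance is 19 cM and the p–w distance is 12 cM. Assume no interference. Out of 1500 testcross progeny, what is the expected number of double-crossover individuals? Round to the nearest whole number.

Map distances give recombination frequencies of 0.190 and 0.120 for the two intervals.
With no interference, expected double-crossover frequency = 0.190 × 0.120 = 0.02280.
Expected number = 0.02280 × 1500 = 34.20 ≈ 34.

34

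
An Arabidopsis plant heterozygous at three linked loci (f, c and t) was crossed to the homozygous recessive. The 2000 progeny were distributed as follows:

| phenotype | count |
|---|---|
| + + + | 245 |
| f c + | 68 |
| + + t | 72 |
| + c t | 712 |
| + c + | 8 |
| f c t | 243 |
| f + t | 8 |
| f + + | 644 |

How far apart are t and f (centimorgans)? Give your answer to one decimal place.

The two most frequent reciprocal classes, + c t and f + +, are the parental types, so the F1 was + c t / f + +.
The two rarest classes, + c + and f + t, are the double crossovers. Comparing them with the parentals, only the t allele has switched, so t is the middle locus and the order is f – t – c.
Crossovers in the f–t interval produce the single-crossover classes f c t and + + + (243 + 245 = 488) plus the double crossovers (16).
RF(f–t) = (488 + 16) / 2000 = 504/2000 = 0.2520 → 25.2 centimorgans.

25.2 centimorgans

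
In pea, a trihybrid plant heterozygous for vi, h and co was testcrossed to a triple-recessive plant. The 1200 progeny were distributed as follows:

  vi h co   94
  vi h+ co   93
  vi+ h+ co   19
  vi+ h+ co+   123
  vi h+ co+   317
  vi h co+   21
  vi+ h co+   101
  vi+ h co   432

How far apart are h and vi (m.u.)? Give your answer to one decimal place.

The two most frequent reciprocal classes, vi h+ co+ and vi+ h co, are the parental types, so the F1 was vi h+ co+ / vi+ h co.
The two rarest classes, vi h co+ and vi+ h+ co, are the double crossovers. Comparing them with the parentals, only the h allele has switched, so h is the middle locus and the order is co – h – vi.
Crossovers in the h–vi interval produce the single-crossover classes vi+ h+ co+ and vi h co (123 + 94 = 217) plus the double crossovers (40).
RF(h–vi) = (217 + 40) / 1200 = 257/1200 = 0.2142 → 21.4 m.u.

21.4 m.u.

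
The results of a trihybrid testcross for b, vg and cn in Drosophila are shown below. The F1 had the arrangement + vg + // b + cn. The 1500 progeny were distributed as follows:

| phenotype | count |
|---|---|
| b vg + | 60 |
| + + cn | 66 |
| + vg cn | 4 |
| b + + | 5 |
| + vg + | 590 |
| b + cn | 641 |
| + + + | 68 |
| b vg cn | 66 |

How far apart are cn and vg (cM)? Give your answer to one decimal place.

The two rarest classes, + vg cn and b + +, are the double crossovers. Comparing them with the parentals, only the cn allele has switched, so cn is the middle locus and the order is vg – cn – b.
Crossovers in the vg–cn interval produce the single-crossover classes + + + and b vg cn (68 + 66 = 134) plus the double crossovers (9).
RF(vg–cn) = (134 + 9) / 1500 = 143/1500 = 0.0953 → 9.5 cM.

9.5 cM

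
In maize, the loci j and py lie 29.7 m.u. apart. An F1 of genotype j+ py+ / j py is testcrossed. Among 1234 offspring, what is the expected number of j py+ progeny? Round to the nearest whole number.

A map distance of 29.7 m.u. corresponds to a recombination frequency of 0.297.
The F1 is j+ py+ / j py, so j py+ is a recombinant gamete class with expected frequency r/2 = 0.297/2 = 0.1485.
Expected number = 0.1485 × 1234 = 183.25 ≈ 183.

183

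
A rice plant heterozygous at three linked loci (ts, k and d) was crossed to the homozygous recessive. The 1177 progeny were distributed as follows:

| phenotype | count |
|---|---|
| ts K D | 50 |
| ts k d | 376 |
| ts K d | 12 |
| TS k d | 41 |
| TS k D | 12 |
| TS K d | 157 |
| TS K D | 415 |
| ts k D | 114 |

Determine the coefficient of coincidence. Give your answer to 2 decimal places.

The two most frequent reciprocal classes, TS K D and ts k d, are the parental types, so the F1 was TS K D / ts k d.
The two rarest classes, TS k D and ts K d, are the double crossovers. Comparing them with the parentals, only the k allele has switched, so k is the middle locus and the order is ts – k – d.
ts–k: (91 + 24)/1177 = 0.0977; k–d: (271 + 24)/1177 = 0.2506.
Expected DCO frequency = 0.0977 × 0.2506 ≈ 0.02448; observed = 24/1177 ≈ 0.02039.
Coefficient of coincidence = 0.02039/0.02448 ≈ 0.83.

0.83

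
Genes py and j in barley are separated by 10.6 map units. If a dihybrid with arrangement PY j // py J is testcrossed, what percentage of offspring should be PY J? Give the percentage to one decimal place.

5.3%

A map distance of 10.6 map units corresponds to a recombination frequency of 0.106.
The F1 is PY j / py J, so PY J is a recombinant gamete class with expected frequency r/2 = 0.106/2 = 0.0530.
That is 0.0530 = 5.3% of the progeny.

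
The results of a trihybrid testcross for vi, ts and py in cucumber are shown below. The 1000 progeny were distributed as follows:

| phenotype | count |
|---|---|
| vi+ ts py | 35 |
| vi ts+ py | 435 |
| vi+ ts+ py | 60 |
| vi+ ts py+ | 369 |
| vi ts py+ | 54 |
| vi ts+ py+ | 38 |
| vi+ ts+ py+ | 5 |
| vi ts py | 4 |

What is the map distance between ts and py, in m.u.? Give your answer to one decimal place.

8.2 m.u.

The two most frequent reciprocal classes, vi ts+ py and vi+ ts py+, are the parental types, so the F1 was vi ts+ py / vi+ ts py+.
The two rarest classes, vi ts py and vi+ ts+ py+, are the double crossovers. Comparing them with the parentals, only the ts allele has switched, so ts is the middle locus and the order is vi – ts – py.
Crossovers in the ts–py interval produce the single-crossover classes vi ts+ py+ and vi+ ts py (38 + 35 = 73) plus the double crossovers (9).
RF(ts–py) = (73 + 9) / 1000 = 82/1000 = 0.0820 → 8.2 m.u.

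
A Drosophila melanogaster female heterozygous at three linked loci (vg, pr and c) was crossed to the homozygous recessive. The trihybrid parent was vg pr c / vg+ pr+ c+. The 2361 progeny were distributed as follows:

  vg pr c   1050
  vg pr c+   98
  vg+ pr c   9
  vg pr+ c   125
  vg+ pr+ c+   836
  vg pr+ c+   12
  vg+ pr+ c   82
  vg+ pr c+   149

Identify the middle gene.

The two rarest classes, vg+ pr c and vg pr+ c+, are the double crossovers. Comparing them with the parentals, only the vg allele has switched, so vg is the middle locus and the order is pr – vg – c.

vg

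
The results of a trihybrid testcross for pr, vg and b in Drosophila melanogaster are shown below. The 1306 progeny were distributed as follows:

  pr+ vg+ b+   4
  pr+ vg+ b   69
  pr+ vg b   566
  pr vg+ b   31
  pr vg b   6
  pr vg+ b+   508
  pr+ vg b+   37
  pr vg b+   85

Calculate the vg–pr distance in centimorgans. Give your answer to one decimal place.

12.6 centimorgans

The two most frequent reciprocal classes, pr+ vg b and pr vg+ b+, are the parental types, so the F1 was pr+ vg b / pr vg+ b+.
The two rarest classes, pr vg b and pr+ vg+ b+, are the double crossovers. Comparing them with the parentals, only the pr allele has switched, so pr is the middle locus and the order is b – pr – vg.
Crossovers in the pr–vg interval produce the single-crossover classes pr+ vg+ b and pr vg b+ (69 + 85 = 154) plus the double crossovers (10).
RF(pr–vg) = (154 + 10) / 1306 = 164/1306 = 0.1256 → 12.6 centimorgans.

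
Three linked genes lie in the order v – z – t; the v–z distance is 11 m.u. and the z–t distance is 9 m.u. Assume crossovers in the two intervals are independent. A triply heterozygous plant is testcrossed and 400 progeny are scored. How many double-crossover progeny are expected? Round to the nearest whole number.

Map distances give recombination frequencies of 0.110 and 0.090 for the two intervals.
With no interference, expected double-crossover frequency = 0.110 × 0.090 = 0.00990.
Expected number = 0.00990 × 400 = 3.96 ≈ 4.

4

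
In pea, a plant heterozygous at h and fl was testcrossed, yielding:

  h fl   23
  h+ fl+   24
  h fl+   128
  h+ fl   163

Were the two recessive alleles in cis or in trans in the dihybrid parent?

The two most frequent classes are h+ fl (163) and h fl+ (128); these are the parental (non-recombinant) types.
So the F1 carried h+ fl on one chromosome and h fl+ on the other — the recessive alleles are on opposite chromosomes (trans / repulsion).

trans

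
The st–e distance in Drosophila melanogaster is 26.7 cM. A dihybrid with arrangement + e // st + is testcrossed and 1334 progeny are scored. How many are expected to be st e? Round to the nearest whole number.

A map distance of 26.7 cM corresponds to a recombination frequency of 0.267.
The F1 is + e / st +, so st e is a recombinant gamete class with expected frequency r/2 = 0.267/2 = 0.1335.
Expected number = 0.1335 × 1334 = 178.09 ≈ 178.

178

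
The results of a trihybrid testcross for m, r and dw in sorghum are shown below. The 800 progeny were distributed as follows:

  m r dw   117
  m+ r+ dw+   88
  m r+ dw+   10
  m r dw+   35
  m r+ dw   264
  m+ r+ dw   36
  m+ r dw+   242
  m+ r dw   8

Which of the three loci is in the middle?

The two most frequent reciprocal classes, m+ r dw+ and m r+ dw, are the parental types, so the F1 was m+ r dw+ / m r+ dw.
The two rarest classes, m+ r dw and m r+ dw+, are the double crossovers. Comparing them with the parentals, only the dw allele has switched, so dw is the middle locus and the order is m – dw – r.

dw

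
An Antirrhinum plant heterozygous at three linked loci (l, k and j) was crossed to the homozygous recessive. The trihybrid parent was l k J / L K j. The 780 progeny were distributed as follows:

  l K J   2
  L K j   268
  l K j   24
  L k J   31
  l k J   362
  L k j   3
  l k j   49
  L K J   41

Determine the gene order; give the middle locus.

The two rarest classes, l K J and L k j, are the double crossovers. Comparing them with the parentals, only the k allele has switched, so k is the middle locus and the order is l – k – j.

k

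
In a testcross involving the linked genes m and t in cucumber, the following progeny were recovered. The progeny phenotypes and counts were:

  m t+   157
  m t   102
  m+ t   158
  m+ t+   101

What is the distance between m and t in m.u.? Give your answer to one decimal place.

The two most frequent classes, m+ t (158) and m t+ (157), are the parental types, so the F1 was m+ t / m t+.
The recombinant classes are m+ t+ and m t: 101 + 102 = 203.
Recombination frequency = 203/518 = 0.3919 ≈ 39.2%, i.e. 39.2 m.u.

39.2 m.u.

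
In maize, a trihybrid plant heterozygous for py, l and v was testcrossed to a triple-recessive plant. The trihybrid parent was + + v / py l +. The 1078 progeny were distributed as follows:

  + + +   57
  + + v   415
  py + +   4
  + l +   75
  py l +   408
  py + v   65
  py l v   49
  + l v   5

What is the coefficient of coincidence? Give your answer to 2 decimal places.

0.57

The two rarest classes, + l v and py + +, are the double crossovers. Comparing them with the parentals, only the l allele has switched, so l is the middle locus and the order is v – l – py.
v–l: (106 + 9)/1078 = 0.1067; l–py: (140 + 9)/1078 = 0.1382.
Expected DCO frequency = 0.1067 × 0.1382 ≈ 0.01475; observed = 9/1078 ≈ 0.00835.
Coefficient of coincidence = 0.00835/0.01475 ≈ 0.57.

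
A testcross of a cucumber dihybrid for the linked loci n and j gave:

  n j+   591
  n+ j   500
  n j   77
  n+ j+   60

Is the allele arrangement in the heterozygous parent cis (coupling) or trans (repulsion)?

The two most frequent classes are n+ j (500) and n j+ (591); these are the parental (non-recombinant) types.
So the F1 carried n+ j on one chromosome and n j+ on the other — the recessive alleles are on opposite chromosomes (trans / repulsion).

trans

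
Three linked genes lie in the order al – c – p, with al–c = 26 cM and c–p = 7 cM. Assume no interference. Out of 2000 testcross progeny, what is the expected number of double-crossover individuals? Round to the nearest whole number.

Map distances give recombination frequencies of 0.260 and 0.070 for the two intervals.
With no interference, expected double-crossover frequency = 0.260 × 0.070 = 0.01820.
Expected number = 0.01820 × 2000 = 36.40 ≈ 36.

36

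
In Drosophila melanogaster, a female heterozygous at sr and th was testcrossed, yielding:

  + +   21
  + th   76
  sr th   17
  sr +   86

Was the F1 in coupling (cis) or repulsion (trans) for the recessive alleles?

trans

The two most frequent classes are + th (76) and sr + (86); these are the parental (non-recombinant) types.
So the F1 carried + th on one chromosome and sr + on the other — the recessive alleles are on opposite chromosomes (trans / repulsion).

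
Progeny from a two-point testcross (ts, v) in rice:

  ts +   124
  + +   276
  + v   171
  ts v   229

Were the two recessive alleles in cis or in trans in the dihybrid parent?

cis

The two most frequent classes are + + (276) and ts v (229); these are the parental (non-recombinant) types.
So the F1 carried + + on one chromosome and ts v on the other — the recessive alleles are on the same chromosome (cis / coupling).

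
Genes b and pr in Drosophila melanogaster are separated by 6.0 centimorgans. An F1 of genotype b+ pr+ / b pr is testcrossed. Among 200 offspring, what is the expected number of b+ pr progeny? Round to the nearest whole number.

6

A map distance of 6.0 centimorgans corresponds to a recombination frequency of 0.060.
The F1 is b+ pr+ / b pr, so b+ pr is a recombinant gamete class with expected frequency r/2 = 0.060/2 = 0.0300.
Expected number = 0.0300 × 200 = 6.00 ≈ 6.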